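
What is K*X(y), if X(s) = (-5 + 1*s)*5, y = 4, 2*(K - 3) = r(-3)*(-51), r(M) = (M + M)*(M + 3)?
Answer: -15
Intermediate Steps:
r(M) = 2*M*(3 + M) (r(M) = (2*M)*(3 + M) = 2*M*(3 + M))
K = 3 (K = 3 + ((2*(-3)*(3 - 3))*(-51))/2 = 3 + ((2*(-3)*0)*(-51))/2 = 3 + (0*(-51))/2 = 3 + (½)*0 = 3 + 0 = 3)
X(s) = -25 + 5*s (X(s) = (-5 + s)*5 = -25 + 5*s)
K*X(y) = 3*(-25 + 5*4) = 3*(-25 + 20) = 3*(-5) = -15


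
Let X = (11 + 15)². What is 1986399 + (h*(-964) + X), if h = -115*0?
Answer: 1987075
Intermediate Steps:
X = 676 (X = 26² = 676)
h = 0
1986399 + (h*(-964) + X) = 1986399 + (0*(-964) + 676) = 1986399 + (0 + 676) = 1986399 + 676 = 1987075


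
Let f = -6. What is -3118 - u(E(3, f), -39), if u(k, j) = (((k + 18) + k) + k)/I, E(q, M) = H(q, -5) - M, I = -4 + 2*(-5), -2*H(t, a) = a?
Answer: -87217/28 ≈ -3114.9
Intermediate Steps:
H(t, a) = -a/2
I = -14 (I = -4 - 10 = -14)
E(q, M) = 5/2 - M (E(q, M) = -1/2*(-5) - M = 5/2 - M)
u(k, j) = -9/7 - 3*k/14 (u(k, j) = (((k + 18) + k) + k)/(-14) = (((18 + k) + k) + k)*(-1/14) = ((18 + 2*k) + k)*(-1/14) = (18 + 3*k)*(-1/14) = -9/7 - 3*k/14)
-3118 - u(E(3, f), -39) = -3118 - (-9/7 - 3*(5/2 - 1*(-6))/14) = -3118 - (-9/7 - 3*(5/2 + 6)/14) = -3118 - (-9/7 - 3/14*17/2) = -3118 - (-9/7 - 51/28) = -3118 - 1*(-87/28) = -3118 + 87/28 = -87217/28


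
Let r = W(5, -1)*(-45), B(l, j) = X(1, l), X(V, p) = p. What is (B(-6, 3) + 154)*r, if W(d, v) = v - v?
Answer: 0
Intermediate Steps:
W(d, v) = 0
B(l, j) = l
r = 0 (r = 0*(-45) = 0)
(B(-6, 3) + 154)*r = (-6 + 154)*0 = 148*0 = 0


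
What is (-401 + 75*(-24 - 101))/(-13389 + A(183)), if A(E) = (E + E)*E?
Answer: -9776/53589 ≈ -0.18243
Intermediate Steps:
A(E) = 2*E**2 (A(E) = (2*E)*E = 2*E**2)
(-401 + 75*(-24 - 101))/(-13389 + A(183)) = (-401 + 75*(-24 - 101))/(-13389 + 2*183**2) = (-401 + 75*(-125))/(-13389 + 2*33489) = (-401 - 9375)/(-13389 + 66978) = -9776/53589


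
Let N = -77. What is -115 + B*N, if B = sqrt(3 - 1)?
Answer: -115 - 77*sqrt(2) ≈ -223.89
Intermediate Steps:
B = sqrt(2) ≈ 1.4142
-115 + B*N = -115 + sqrt(2)*(-77) = -115 - 77*sqrt(2)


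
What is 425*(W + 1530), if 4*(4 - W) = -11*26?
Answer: 1364675/2 ≈ 6.8234e+5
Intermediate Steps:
W = 151/2 (W = 4 - (-11)*26/4 = 4 - 1/4*(-286) = 4 + 143/2 = 151/2 ≈ 75.500)
425*(W + 1530) = 425*(151/2 + 1530) = 425*(3211/2) = 1364675/2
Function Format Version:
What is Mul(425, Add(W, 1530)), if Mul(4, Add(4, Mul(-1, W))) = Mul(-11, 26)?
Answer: Rational(1364675, 2) ≈ 6.8234e+5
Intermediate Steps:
W = Rational(151, 2) (W = Add(4, Mul(Rational(-1, 4), Mul(-11, 26))) = Add(4, Mul(Rational(-1, 4), -286)) = Add(4, Rational(143, 2)) = Rational(151, 2) ≈ 75.500)
Mul(425, Add(W, 1530)) = Mul(425, Add(Rational(151, 2), 1530)) = Mul(425, Rational(3211, 2)) = Rational(1364675, 2)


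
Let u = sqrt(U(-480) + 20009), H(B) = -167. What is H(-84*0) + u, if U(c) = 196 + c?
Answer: -167 + 5*sqrt(789) ≈ -26.554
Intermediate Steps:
u = 5*sqrt(789) (u = sqrt((196 - 480) + 20009) = sqrt(-284 + 20009) = sqrt(19725) = 5*sqrt(789) ≈ 140.45)
H(-84*0) + u = -167 + 5*sqrt(789)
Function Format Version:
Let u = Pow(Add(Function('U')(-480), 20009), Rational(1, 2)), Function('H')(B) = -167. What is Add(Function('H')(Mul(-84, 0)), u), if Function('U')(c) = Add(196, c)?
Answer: Add(-167, Mul(5, Pow(789, Rational(1, 2)))) ≈ -26.554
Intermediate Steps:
u = Mul(5, Pow(789, Rational(1, 2))) (u = Pow(Add(Add(196, -480), 20009), Rational(1, 2)) = Pow(Add(-284, 20009), Rational(1, 2)) = Pow(19725, Rational(1, 2)) = Mul(5, Pow(789, Rational(1, 2))) ≈ 140.45)
Add(Function('H')(Mul(-84, 0)), u) = Add(-167, Mul(5, Pow(789, Rational(1, 2))))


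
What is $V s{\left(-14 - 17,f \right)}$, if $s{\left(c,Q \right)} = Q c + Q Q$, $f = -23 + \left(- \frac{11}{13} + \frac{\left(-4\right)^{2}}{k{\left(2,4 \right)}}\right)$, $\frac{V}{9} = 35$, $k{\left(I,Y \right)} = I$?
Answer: $\frac{39518010}{169} \approx 2.3383 \cdot 10^{5}$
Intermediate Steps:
$V = 315$ ($V = 9 \cdot 35 = 315$)
$f = - \frac{206}{13}$ ($f = -23 - \left(\frac{11}{13} - \frac{\left(-4\right)^{2}}{2}\right) = -23 + \left(\left(-11\right) \frac{1}{13} + 16 \cdot \frac{1}{2}\right) = -23 + \left(- \frac{11}{13} + 8\right) = -23 + \frac{93}{13} = - \frac{206}{13} \approx -15.846$)
$s{\left(c,Q \right)} = Q^{2} + Q c$ ($s{\left(c,Q \right)} = Q c + Q^{2} = Q^{2} + Q c$)
$V s{\left(-14 - 17,f \right)} = 315 \left(- \frac{206 \left(- \frac{206}{13} - 31\right)}{13}\right) = 315 \left(\left(- \frac{206}{13}\right) \left(- \frac{609}{13}\right)\right) = 315 \cdot \frac{125454}{169} = \frac{39518010}{169}$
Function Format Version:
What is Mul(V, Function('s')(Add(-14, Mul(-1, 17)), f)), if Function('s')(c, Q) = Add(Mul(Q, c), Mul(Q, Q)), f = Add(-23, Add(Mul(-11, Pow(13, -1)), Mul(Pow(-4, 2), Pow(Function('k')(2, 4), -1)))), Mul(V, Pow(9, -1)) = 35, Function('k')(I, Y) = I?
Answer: Rational(39518010, 169) ≈ 2.3383e+5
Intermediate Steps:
V = 315 (V = Mul(9, 35) = 315)
f = Rational(-206, 13) (f = Add(-23, Add(Mul(-11, Pow(13, -1)), Mul(Pow(-4, 2), Pow(2, -1)))) = Add(-23, Add(Mul(-11, Rational(1, 13)), Mul(16, Rational(1, 2)))) = Add(-23, Add(Rational(-11, 13), 8)) = Add(-23, Rational(93, 13)) = Rational(-206, 13) ≈ -15.846)
Function('s')(c, Q) = Add(Pow(Q, 2), Mul(Q, c)) (Function('s')(c, Q) = Add(Mul(Q, c), Pow(Q, 2)) = Add(Pow(Q, 2), Mul(Q, c)))
Mul(V, Function('s')(Add(-14, Mul(-1, 17)), f)) = Mul(315, Mul(Rational(-206, 13), Add(Rational(-206, 13), Add(-14, Mul(-1, 17))))) = Mul(315, Mul(Rational(-206, 13), Add(Rational(-206, 13), Add(-14, -17)))) = Mul(315, Mul(Rational(-206, 13), Add(Rational(-206, 13), -31))) = Mul(315, Mul(Rational(-206, 13), Rational(-609, 13))) = Mul(315, Rational(125454, 169)) = Rational(39518010, 169)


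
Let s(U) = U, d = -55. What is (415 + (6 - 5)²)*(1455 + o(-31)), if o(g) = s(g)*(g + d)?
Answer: 1714336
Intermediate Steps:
o(g) = g*(-55 + g) (o(g) = g*(g - 55) = g*(-55 + g))
(415 + (6 - 5)²)*(1455 + o(-31)) = (415 + (6 - 5)²)*(1455 - 31*(-55 - 31)) = (415 + 1²)*(1455 - 31*(-86)) = (415 + 1)*(1455 + 2666) = 416*4121 = 1714336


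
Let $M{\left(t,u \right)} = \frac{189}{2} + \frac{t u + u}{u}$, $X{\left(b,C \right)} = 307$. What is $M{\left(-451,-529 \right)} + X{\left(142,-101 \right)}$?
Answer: $- \frac{97}{2} \approx -48.5$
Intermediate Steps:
$M{\left(t,u \right)} = \frac{189}{2} + \frac{u + t u}{u}$ ($M{\left(t,u \right)} = 189 \cdot \frac{1}{2} + \frac{u + t u}{u} = \frac{189}{2} + \frac{u + t u}{u}$)
$M{\left(-451,-529 \right)} + X{\left(142,-101 \right)} = \left(\frac{191}{2} - 451\right) + 307 = - \frac{711}{2} + 307 = - \frac{97}{2}$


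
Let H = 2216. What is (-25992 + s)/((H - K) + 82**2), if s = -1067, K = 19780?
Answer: 27059/10840 ≈ 2.4962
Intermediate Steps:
(-25992 + s)/((H - K) + 82**2) = (-25992 - 1067)/((2216 - 1*19780) + 82**2) = -27059/((2216 - 19780) + 6724) = -27059/(-17564 + 6724) = -27059/(-10840) = -27059*(-1/10840) = 27059/10840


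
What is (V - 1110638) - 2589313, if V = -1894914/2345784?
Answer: -206649708369/55852 ≈ -3.7000e+6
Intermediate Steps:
V = -45117/55852 (V = -1894914*1/2345784 = -45117/55852 ≈ -0.80780)
(V - 1110638) - 2589313 = (-45117/55852 - 1110638) - 2589313 = -62031398693/55852 - 2589313 = -206649708369/55852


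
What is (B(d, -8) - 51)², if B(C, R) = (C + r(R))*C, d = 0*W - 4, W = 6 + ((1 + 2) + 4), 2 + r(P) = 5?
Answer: 2209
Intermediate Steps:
r(P) = 3 (r(P) = -2 + 5 = 3)
W = 13 (W = 6 + (3 + 4) = 6 + 7 = 13)
d = -4 (d = 0*13 - 4 = 0 - 4 = -4)
B(C, R) = C*(3 + C) (B(C, R) = (C + 3)*C = (3 + C)*C = C*(3 + C))
(B(d, -8) - 51)² = (-4*(3 - 4) - 51)² = (-4*(-1) - 51)² = (4 - 51)² = (-47)² = 2209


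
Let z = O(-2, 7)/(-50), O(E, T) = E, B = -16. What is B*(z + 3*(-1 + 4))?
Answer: -3616/25 ≈ -144.64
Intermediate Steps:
z = 1/25 (z = -2/(-50) = -2*(-1/50) = 1/25 ≈ 0.040000)
B*(z + 3*(-1 + 4)) = -16*(1/25 + 3*(-1 + 4)) = -16*(1/25 + 3*3) = -16*(1/25 + 9) = -16*226/25 = -3616/25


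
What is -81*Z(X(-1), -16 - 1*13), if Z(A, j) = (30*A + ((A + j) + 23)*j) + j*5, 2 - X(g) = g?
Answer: -2592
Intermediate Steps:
X(g) = 2 - g
Z(A, j) = 5*j + 30*A + j*(23 + A + j) (Z(A, j) = (30*A + (23 + A + j)*j) + 5*j = (30*A + j*(23 + A + j)) + 5*j = 5*j + 30*A + j*(23 + A + j))
-81*Z(X(-1), -16 - 1*13) = -81*((-16 - 1*13)² + 28*(-16 - 1*13) + 30*(2 - 1*(-1)) + (2 - 1*(-1))*(-16 - 1*13)) = -81*((-16 - 13)² + 28*(-16 - 13) + 30*(2 + 1) + (2 + 1)*(-16 - 13)) = -81*((-29)² + 28*(-29) + 30*3 + 3*(-29)) = -81*(841 - 812 + 90 - 87) = -81*32 = -2592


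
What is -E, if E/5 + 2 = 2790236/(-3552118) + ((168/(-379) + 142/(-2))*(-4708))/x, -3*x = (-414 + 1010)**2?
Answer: 1681573706366545/59776313362244 ≈ 28.131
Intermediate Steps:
x = -355216/3 (x = -(-414 + 1010)**2/3 = -1/3*596**2 = -1/3*355216 = -355216/3 ≈ -1.1841e+5)
E = -1681573706366545/59776313362244 (E = -10 + 5*(2790236/(-3552118) + ((168/(-379) + 142/(-2))*(-4708))/(-355216/3)) = -10 + 5*(2790236*(-1/3552118) + ((168*(-1/379) + 142*(-1/2))*(-4708))*(-3/355216)) = -10 + 5*(-1395118/1776059 + ((-168/379 - 71)*(-4708))*(-3/355216)) = -10 + 5*(-1395118/1776059 - 27077/379*(-4708)*(-3/355216)) = -10 + 5*(-1395118/1776059 + (127478516/379)*(-3/355216)) = -10 + 5*(-1395118/1776059 - 95608887/33656716) = -10 + 5*(-216762114548821/59776313362244) = -10 - 1083810572744105/59776313362244 = -1681573706366545/59776313362244 ≈ -28.131)
-E = -1*(-1681573706366545/59776313362244) = 1681573706366545/59776313362244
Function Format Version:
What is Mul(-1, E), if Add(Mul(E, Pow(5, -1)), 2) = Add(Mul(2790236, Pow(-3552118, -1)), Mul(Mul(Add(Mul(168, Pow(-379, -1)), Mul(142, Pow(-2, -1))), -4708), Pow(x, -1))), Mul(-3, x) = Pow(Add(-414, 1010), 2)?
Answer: Rational(1681573706366545, 59776313362244) ≈ 28.131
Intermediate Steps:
x = Rational(-355216, 3) (x = Mul(Rational(-1, 3), Pow(Add(-414, 1010), 2)) = Mul(Rational(-1, 3), Pow(596, 2)) = Mul(Rational(-1, 3), 355216) = Rational(-355216, 3) ≈ -1.1841e+5)
E = Rational(-1681573706366545, 59776313362244) (E = Add(-10, Mul(5, Add(Mul(2790236, Pow(-3552118, -1)), Mul(Mul(Add(Mul(168, Pow(-379, -1)), Mul(142, Pow(-2, -1))), -4708), Pow(Rational(-355216, 3), -1))))) = Add(-10, Mul(5, Add(Mul(2790236, Rational(-1, 3552118)), Mul(Mul(Add(Mul(168, Rational(-1, 379)), Mul(142, Rational(-1, 2))), -4708), Rational(-3, 355216))))) = Add(-10, Mul(5, Add(Rational(-1395118, 1776059), Mul(Mul(Add(Rational(-168, 379), -71), -4708), Rational(-3, 355216))))) = Add(-10, Mul(5, Add(Rational(-1395118, 1776059), Mul(Mul(Rational(-27077, 379), -4708), Rational(-3, 355216))))) = Add(-10, Mul(5, Add(Rational(-1395118, 1776059), Mul(Rational(127478516, 379), Rational(-3, 355216))))) = Add(-10, Mul(5, Add(Rational(-1395118, 1776059), Rational(-95608887, 33656716)))) = Add(-10, Mul(5, Rational(-216762114548821, 59776313362244))) = Add(-10, Rational(-1083810572744105, 59776313362244)) = Rational(-1681573706366545, 59776313362244) ≈ -28.131)
Mul(-1, E) = Mul(-1, Rational(-1681573706366545, 59776313362244)) = Rational(1681573706366545, 59776313362244)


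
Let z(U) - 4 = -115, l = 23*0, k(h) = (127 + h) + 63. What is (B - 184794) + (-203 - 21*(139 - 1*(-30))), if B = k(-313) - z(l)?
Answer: -188558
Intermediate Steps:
k(h) = 190 + h
l = 0
z(U) = -111 (z(U) = 4 - 115 = -111)
B = -12 (B = (190 - 313) - 1*(-111) = -123 + 111 = -12)
(B - 184794) + (-203 - 21*(139 - 1*(-30))) = (-12 - 184794) + (-203 - 21*(139 - 1*(-30))) = -184806 + (-203 - 21*(139 + 30)) = -184806 + (-203 - 21*169) = -184806 + (-203 - 3549) = -184806 - 3752 = -188558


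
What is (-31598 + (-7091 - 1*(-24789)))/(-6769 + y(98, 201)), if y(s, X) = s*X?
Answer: -13900/12929 ≈ -1.0751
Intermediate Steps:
y(s, X) = X*s
(-31598 + (-7091 - 1*(-24789)))/(-6769 + y(98, 201)) = (-31598 + (-7091 - 1*(-24789)))/(-6769 + 201*98) = (-31598 + (-7091 + 24789))/(-6769 + 19698) = (-31598 + 17698)/12929 = -13900*1/12929 = -13900/12929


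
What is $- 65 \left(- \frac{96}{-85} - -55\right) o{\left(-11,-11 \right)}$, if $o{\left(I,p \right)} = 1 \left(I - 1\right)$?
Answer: $\frac{744276}{17} \approx 43781.0$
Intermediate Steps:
$o{\left(I,p \right)} = -1 + I$ ($o{\left(I,p \right)} = 1 \left(-1 + I\right) = -1 + I$)
$- 65 \left(- \frac{96}{-85} - -55\right) o{\left(-11,-11 \right)} = - 65 \left(- \frac{96}{-85} - -55\right) \left(-1 - 11\right) = - 65 \left(\left(-96\right) \left(- \frac{1}{85}\right) + 55\right) \left(-12\right) = - 65 \left(\frac{96}{85} + 55\right) \left(-12\right) = \left(-65\right) \frac{4771}{85} \left(-12\right) = \left(- \frac{62023}{17}\right) \left(-12\right) = \frac{744276}{17}$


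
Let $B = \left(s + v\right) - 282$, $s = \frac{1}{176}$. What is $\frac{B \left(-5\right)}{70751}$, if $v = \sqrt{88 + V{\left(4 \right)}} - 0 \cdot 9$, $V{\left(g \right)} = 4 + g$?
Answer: $\frac{248155}{12452176} - \frac{20 \sqrt{6}}{70751} \approx 0.019236$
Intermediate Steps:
$s = \frac{1}{176} \approx 0.0056818$
$v = 4 \sqrt{6}$ ($v = \sqrt{88 + \left(4 + 4\right)} - 0 \cdot 9 = \sqrt{88 + 8} - 0 = \sqrt{96} + 0 = 4 \sqrt{6} + 0 = 4 \sqrt{6} \approx 9.798$)
$B = - \frac{49631}{176} + 4 \sqrt{6}$ ($B = \left(\frac{1}{176} + 4 \sqrt{6}\right) - 282 = - \frac{49631}{176} + 4 \sqrt{6} \approx -272.2$)
$\frac{B \left(-5\right)}{70751} = \frac{\left(- \frac{49631}{176} + 4 \sqrt{6}\right) \left(-5\right)}{70751} = \left(\frac{248155}{176} - 20 \sqrt{6}\right) \frac{1}{70751} = \frac{248155}{12452176} - \frac{20 \sqrt{6}}{70751}$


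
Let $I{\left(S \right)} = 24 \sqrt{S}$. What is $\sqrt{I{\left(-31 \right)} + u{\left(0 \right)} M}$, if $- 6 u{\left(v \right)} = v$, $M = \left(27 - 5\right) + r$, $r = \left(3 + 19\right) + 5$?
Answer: $2 \sqrt[4]{-31} \sqrt{6} \approx 8.1739 + 8.1739 i$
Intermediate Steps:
$r = 27$ ($r = 22 + 5 = 27$)
$M = 49$ ($M = \left(27 - 5\right) + 27 = 22 + 27 = 49$)
$u{\left(v \right)} = - \frac{v}{6}$
$\sqrt{I{\left(-31 \right)} + u{\left(0 \right)} M} = \sqrt{24 \sqrt{-31} + \left(- \frac{1}{6}\right) 0 \cdot 49} = \sqrt{24 i \sqrt{31} + 0 \cdot 49} = \sqrt{24 i \sqrt{31} + 0} = \sqrt{24 i \sqrt{31}} = 2 \sqrt{6} \sqrt[4]{31} \sqrt{i}$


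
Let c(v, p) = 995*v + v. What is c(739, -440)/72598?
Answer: 368022/36299 ≈ 10.139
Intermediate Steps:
c(v, p) = 996*v
c(739, -440)/72598 = (996*739)/72598 = 736044*(1/72598) = 368022/36299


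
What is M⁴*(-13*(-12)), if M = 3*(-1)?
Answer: 12636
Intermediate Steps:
M = -3
M⁴*(-13*(-12)) = (-3)⁴*(-13*(-12)) = 81*156 = 12636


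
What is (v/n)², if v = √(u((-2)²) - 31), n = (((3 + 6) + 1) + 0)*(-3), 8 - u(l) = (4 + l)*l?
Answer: -11/180 ≈ -0.061111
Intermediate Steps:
u(l) = 8 - l*(4 + l) (u(l) = 8 - (4 + l)*l = 8 - l*(4 + l))
n = -30 (n = ((9 + 1) + 0)*(-3) = (10 + 0)*(-3) = 10*(-3) = -30)
v = I*√55 (v = √((8 - ((-2)²)² - 4*(-2)²) - 31) = √((8 - 1*4² - 4*4) - 31) = √((8 - 1*16 - 16) - 31) = √((8 - 16 - 16) - 31) = √(-24 - 31) = √(-55) = I*√55 ≈ 7.4162*I)
(v/n)² = ((I*√55)/(-30))² = ((I*√55)*(-1/30))² = (-I*√55/30)² = -11/180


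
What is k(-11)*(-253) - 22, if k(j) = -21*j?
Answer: -58465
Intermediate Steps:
k(-11)*(-253) - 22 = -21*(-11)*(-253) - 22 = 231*(-253) - 22 = -58443 - 22 = -58465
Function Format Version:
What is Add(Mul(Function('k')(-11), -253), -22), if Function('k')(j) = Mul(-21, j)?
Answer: -58465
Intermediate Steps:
Add(Mul(Function('k')(-11), -253), -22) = Add(Mul(Mul(-21, -11), -253), -22) = Add(Mul(231, -253), -22) = Add(-58443, -22) = -58465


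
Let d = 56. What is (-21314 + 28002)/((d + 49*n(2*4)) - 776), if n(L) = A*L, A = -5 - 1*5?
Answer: -209/145 ≈ -1.4414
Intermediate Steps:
A = -10 (A = -5 - 5 = -10)
n(L) = -10*L
(-21314 + 28002)/((d + 49*n(2*4)) - 776) = (-21314 + 28002)/((56 + 49*(-20*4)) - 776) = 6688/((56 + 49*(-10*8)) - 776) = 6688/((56 + 49*(-80)) - 776) = 6688/((56 - 3920) - 776) = 6688/(-3864 - 776) = 6688/(-4640) = 6688*(-1/4640) = -209/145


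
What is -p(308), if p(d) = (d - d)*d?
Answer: 0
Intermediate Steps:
p(d) = 0 (p(d) = 0*d = 0)
-p(308) = -1*0 = 0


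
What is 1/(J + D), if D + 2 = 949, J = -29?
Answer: 1/918 ≈ 0.0010893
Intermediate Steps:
D = 947 (D = -2 + 949 = 947)
1/(J + D) = 1/(-29 + 947) = 1/918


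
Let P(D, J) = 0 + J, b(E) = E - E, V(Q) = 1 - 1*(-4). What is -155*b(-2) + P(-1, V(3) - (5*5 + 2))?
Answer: -22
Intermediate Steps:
V(Q) = 5 (V(Q) = 1 + 4 = 5)
b(E) = 0
P(D, J) = J
-155*b(-2) + P(-1, V(3) - (5*5 + 2)) = -155*0 + (5 - (5*5 + 2)) = 0 + (5 - (25 + 2)) = 0 + (5 - 1*27) = 0 + (5 - 27) = 0 - 22 = -22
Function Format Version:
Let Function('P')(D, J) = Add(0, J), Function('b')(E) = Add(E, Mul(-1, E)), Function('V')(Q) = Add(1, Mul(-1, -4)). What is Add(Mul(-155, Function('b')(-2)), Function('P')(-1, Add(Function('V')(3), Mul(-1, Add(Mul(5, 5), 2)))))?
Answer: -22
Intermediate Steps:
Function('V')(Q) = 5 (Function('V')(Q) = Add(1, 4) = 5)
Function('b')(E) = 0
Function('P')(D, J) = J
Add(Mul(-155, Function('b')(-2)), Function('P')(-1, Add(Function('V')(3), Mul(-1, Add(Mul(5, 5), 2))))) = Add(Mul(-155, 0), Add(5, Mul(-1, Add(Mul(5, 5), 2)))) = Add(0, Add(5, Mul(-1, Add(25, 2)))) = Add(0, Add(5, Mul(-1, 27))) = Add(0, Add(5, -27)) = Add(0, -22) = -22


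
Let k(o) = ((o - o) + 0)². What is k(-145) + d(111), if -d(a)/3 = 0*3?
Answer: 0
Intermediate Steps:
d(a) = 0 (d(a) = -0*3 = -3*0 = 0)
k(o) = 0 (k(o) = (0 + 0)² = 0² = 0)
k(-145) + d(111) = 0 + 0 = 0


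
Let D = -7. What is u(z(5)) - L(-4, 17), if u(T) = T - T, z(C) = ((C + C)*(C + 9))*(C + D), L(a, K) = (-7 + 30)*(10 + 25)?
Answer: -805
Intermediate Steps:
L(a, K) = 805 (L(a, K) = 23*35 = 805)
z(C) = 2*C*(-7 + C)*(9 + C) (z(C) = ((C + C)*(C + 9))*(C - 7) = ((2*C)*(9 + C))*(-7 + C) = (2*C*(9 + C))*(-7 + C) = 2*C*(-7 + C)*(9 + C))
u(T) = 0
u(z(5)) - L(-4, 17) = 0 - 1*805 = 0 - 805 = -805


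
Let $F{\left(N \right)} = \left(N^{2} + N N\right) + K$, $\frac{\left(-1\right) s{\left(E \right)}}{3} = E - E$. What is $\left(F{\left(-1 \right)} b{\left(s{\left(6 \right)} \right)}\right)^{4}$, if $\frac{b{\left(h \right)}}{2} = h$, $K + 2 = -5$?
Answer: $0$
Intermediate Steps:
$K = -7$ ($K = -2 - 5 = -7$)
$s{\left(E \right)} = 0$ ($s{\left(E \right)} = - 3 \left(E - E\right) = \left(-3\right) 0 = 0$)
$F{\left(N \right)} = -7 + 2 N^{2}$ ($F{\left(N \right)} = \left(N^{2} + N N\right) - 7 = \left(N^{2} + N^{2}\right) - 7 = 2 N^{2} - 7 = -7 + 2 N^{2}$)
$b{\left(h \right)} = 2 h$
$\left(F{\left(-1 \right)} b{\left(s{\left(6 \right)} \right)}\right)^{4} = \left(\left(-7 + 2 \left(-1\right)^{2}\right) 2 \cdot 0\right)^{4} = \left(\left(-7 + 2 \cdot 1\right) 0\right)^{4} = \left(\left(-7 + 2\right) 0\right)^{4} = \left(\left(-5\right) 0\right)^{4} = 0^{4} = 0$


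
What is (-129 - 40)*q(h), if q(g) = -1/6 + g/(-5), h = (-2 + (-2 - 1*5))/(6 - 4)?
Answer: -1859/15 ≈ -123.93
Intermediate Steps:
h = -9/2 (h = (-2 + (-2 - 5))/2 = (-2 - 7)*(½) = -9*½ = -9/2 ≈ -4.5000)
q(g) = -⅙ - g/5 (q(g) = -1*⅙ + g*(-⅕) = -⅙ - g/5)
(-129 - 40)*q(h) = (-129 - 40)*(-⅙ - ⅕*(-9/2)) = -169*(-⅙ + 9/10) = -169*11/15 = -1859/15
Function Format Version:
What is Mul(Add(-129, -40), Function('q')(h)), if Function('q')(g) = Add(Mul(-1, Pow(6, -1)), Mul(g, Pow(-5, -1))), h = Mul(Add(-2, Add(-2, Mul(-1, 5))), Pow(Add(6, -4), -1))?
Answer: Rational(-1859, 15) ≈ -123.93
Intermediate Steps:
h = Rational(-9, 2) (h = Mul(Add(-2, Add(-2, -5)), Pow(2, -1)) = Mul(Add(-2, -7), Rational(1, 2)) = Mul(-9, Rational(1, 2)) = Rational(-9, 2) ≈ -4.5000)
Function('q')(g) = Add(Rational(-1, 6), Mul(Rational(-1, 5), g)) (Function('q')(g) = Add(Mul(-1, Rational(1, 6)), Mul(g, Rational(-1, 5))) = Add(Rational(-1, 6), Mul(Rational(-1, 5), g)))
Mul(Add(-129, -40), Function('q')(h)) = Mul(Add(-129, -40), Add(Rational(-1, 6), Mul(Rational(-1, 5), Rational(-9, 2)))) = Mul(-169, Add(Rational(-1, 6), Rational(9, 10))) = Mul(-169, Rational(11, 15)) = Rational(-1859, 15)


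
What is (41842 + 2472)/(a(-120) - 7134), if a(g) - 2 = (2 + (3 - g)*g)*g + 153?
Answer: 44314/1763981 ≈ 0.025122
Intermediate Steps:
a(g) = 155 + g*(2 + g*(3 - g)) (a(g) = 2 + ((2 + (3 - g)*g)*g + 153) = 2 + ((2 + g*(3 - g))*g + 153) = 2 + (g*(2 + g*(3 - g)) + 153) = 2 + (153 + g*(2 + g*(3 - g))) = 155 + g*(2 + g*(3 - g)))
(41842 + 2472)/(a(-120) - 7134) = (41842 + 2472)/((155 - 1*(-120)³ + 2*(-120) + 3*(-120)²) - 7134) = 44314/((155 - 1*(-1728000) - 240 + 3*14400) - 7134) = 44314/((155 + 1728000 - 240 + 43200) - 7134) = 44314/(1771115 - 7134) = 44314/1763981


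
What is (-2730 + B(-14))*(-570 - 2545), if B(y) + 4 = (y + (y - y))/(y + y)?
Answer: 17029705/2 ≈ 8.5148e+6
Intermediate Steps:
B(y) = -7/2 (B(y) = -4 + (y + (y - y))/(y + y) = -4 + (y + 0)/((2*y)) = -4 + y*(1/(2*y)) = -4 + ½ = -7/2)
(-2730 + B(-14))*(-570 - 2545) = (-2730 - 7/2)*(-570 - 2545) = -5467/2*(-3115) = 17029705/2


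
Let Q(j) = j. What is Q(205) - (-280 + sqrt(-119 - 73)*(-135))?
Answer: 485 + 1080*I*sqrt(3) ≈ 485.0 + 1870.6*I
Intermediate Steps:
Q(205) - (-280 + sqrt(-119 - 73)*(-135)) = 205 - (-280 + sqrt(-119 - 73)*(-135)) = 205 - (-280 + sqrt(-192)*(-135)) = 205 - (-280 + (8*I*sqrt(3))*(-135)) = 205 - (-280 - 1080*I*sqrt(3)) = 205 + (280 + 1080*I*sqrt(3)) = 485 + 1080*I*sqrt(3)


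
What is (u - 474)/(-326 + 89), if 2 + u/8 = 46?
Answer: 122/237 ≈ 0.51477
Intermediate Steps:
u = 352 (u = -16 + 8*46 = -16 + 368 = 352)
(u - 474)/(-326 + 89) = (352 - 474)/(-326 + 89) = -122/(-237) = -122*(-1/237) = 122/237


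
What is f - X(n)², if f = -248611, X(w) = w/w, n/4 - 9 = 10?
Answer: -248612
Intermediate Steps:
n = 76 (n = 36 + 4*10 = 36 + 40 = 76)
X(w) = 1
f - X(n)² = -248611 - 1*1² = -248611 - 1*1 = -248611 - 1 = -248612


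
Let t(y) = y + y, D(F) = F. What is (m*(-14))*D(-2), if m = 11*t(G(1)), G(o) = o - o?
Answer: 0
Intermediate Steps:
G(o) = 0
t(y) = 2*y
m = 0 (m = 11*(2*0) = 11*0 = 0)
(m*(-14))*D(-2) = (0*(-14))*(-2) = 0*(-2) = 0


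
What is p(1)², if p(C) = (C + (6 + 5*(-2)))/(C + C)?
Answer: 9/4 ≈ 2.2500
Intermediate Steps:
p(C) = (-4 + C)/(2*C) (p(C) = (C + (6 - 10))/((2*C)) = (C - 4)*(1/(2*C)) = (-4 + C)*(1/(2*C)) = (-4 + C)/(2*C))
p(1)² = ((½)*(-4 + 1)/1)² = ((½)*1*(-3))² = (-3/2)² = 9/4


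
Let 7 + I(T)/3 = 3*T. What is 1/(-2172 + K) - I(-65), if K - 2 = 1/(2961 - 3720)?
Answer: 998100027/1647031 ≈ 606.00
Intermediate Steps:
I(T) = -21 + 9*T (I(T) = -21 + 3*(3*T) = -21 + 9*T)
K = 1517/759 (K = 2 + 1/(2961 - 3720) = 2 + 1/(-759) = 2 - 1/759 = 1517/759 ≈ 1.9987)
1/(-2172 + K) - I(-65) = 1/(-2172 + 1517/759) - (-21 + 9*(-65)) = 1/(-1647031/759) - (-21 - 585) = -759/1647031 - 1*(-606) = -759/1647031 + 606 = 998100027/1647031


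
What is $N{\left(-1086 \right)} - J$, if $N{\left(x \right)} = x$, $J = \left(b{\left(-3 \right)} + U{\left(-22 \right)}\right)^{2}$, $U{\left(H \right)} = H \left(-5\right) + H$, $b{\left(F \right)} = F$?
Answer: $-8311$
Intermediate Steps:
$U{\left(H \right)} = - 4 H$ ($U{\left(H \right)} = - 5 H + H = - 4 H$)
$J = 7225$ ($J = \left(-3 - -88\right)^{2} = \left(-3 + 88\right)^{2} = 85^{2} = 7225$)
$N{\left(-1086 \right)} - J = -1086 - 7225 = -8311$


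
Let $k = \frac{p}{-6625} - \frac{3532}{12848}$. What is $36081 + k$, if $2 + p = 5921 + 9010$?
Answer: $\frac{767731837677}{21279500} \approx 36079.0$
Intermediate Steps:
$p = 14929$ ($p = -2 + \left(5921 + 9010\right) = -2 + 14931 = 14929$)
$k = - \frac{53801823}{21279500}$ ($k = \frac{14929}{-6625} - \frac{3532}{12848} = 14929 \left(- \frac{1}{6625}\right) - \frac{883}{3212} = - \frac{14929}{6625} - \frac{883}{3212} = - \frac{53801823}{21279500} \approx -2.5283$)
$36081 + k = 36081 - \frac{53801823}{21279500} = \frac{767731837677}{21279500}$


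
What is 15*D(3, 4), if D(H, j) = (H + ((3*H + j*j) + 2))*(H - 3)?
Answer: 0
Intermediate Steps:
D(H, j) = (-3 + H)*(2 + j² + 4*H) (D(H, j) = (H + ((3*H + j²) + 2))*(-3 + H) = (H + ((j² + 3*H) + 2))*(-3 + H) = (H + (2 + j² + 3*H))*(-3 + H) = (2 + j² + 4*H)*(-3 + H) = (-3 + H)*(2 + j² + 4*H))
15*D(3, 4) = 15*(-6 - 10*3 - 3*4² + 4*3² + 3*4²) = 15*(-6 - 30 - 3*16 + 4*9 + 3*16) = 15*(-6 - 30 - 48 + 36 + 48) = 15*0 = 0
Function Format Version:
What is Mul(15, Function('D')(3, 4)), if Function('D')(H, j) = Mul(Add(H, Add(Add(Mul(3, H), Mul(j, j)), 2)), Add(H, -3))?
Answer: 0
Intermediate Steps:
Function('D')(H, j) = Mul(Add(-3, H), Add(2, Pow(j, 2), Mul(4, H))) (Function('D')(H, j) = Mul(Add(H, Add(Add(Mul(3, H), Pow(j, 2)), 2)), Add(-3, H)) = Mul(Add(H, Add(Add(Pow(j, 2), Mul(3, H)), 2)), Add(-3, H)) = Mul(Add(H, Add(2, Pow(j, 2), Mul(3, H))), Add(-3, H)) = Mul(Add(2, Pow(j, 2), Mul(4, H)), Add(-3, H)) = Mul(Add(-3, H), Add(2, Pow(j, 2), Mul(4, H))))
Mul(15, Function('D')(3, 4)) = Mul(15, Add(-6, Mul(-10, 3), Mul(-3, Pow(4, 2)), Mul(4, Pow(3, 2)), Mul(3, Pow(4, 2)))) = Mul(15, Add(-6, -30, Mul(-3, 16), Mul(4, 9), Mul(3, 16))) = Mul(15, Add(-6, -30, -48, 36, 48)) = Mul(15, 0) = 0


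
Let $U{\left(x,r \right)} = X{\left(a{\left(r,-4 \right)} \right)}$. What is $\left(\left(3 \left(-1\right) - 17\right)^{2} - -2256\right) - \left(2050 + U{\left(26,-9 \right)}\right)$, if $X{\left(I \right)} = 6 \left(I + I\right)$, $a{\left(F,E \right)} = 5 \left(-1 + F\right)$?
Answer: $1206$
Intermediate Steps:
$a{\left(F,E \right)} = -5 + 5 F$
$X{\left(I \right)} = 12 I$ ($X{\left(I \right)} = 6 \cdot 2 I = 12 I$)
$U{\left(x,r \right)} = -60 + 60 r$ ($U{\left(x,r \right)} = 12 \left(-5 + 5 r\right) = -60 + 60 r$)
$\left(\left(3 \left(-1\right) - 17\right)^{2} - -2256\right) - \left(2050 + U{\left(26,-9 \right)}\right) = \left(\left(3 \left(-1\right) - 17\right)^{2} - -2256\right) - \left(2050 + \left(-60 + 60 \left(-9\right)\right)\right) = \left(\left(-3 - 17\right)^{2} + 2256\right) - \left(2050 - 600\right) = \left(\left(-20\right)^{2} + 2256\right) - \left(2050 - 600\right) = \left(400 + 2256\right) - 1450 = 2656 - 1450 = 1206$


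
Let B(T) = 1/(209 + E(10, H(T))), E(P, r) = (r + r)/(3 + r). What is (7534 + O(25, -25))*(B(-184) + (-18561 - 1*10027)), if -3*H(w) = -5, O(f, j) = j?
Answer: -315131532093/1468 ≈ -2.1467e+8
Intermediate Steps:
H(w) = 5/3 (H(w) = -1/3*(-5) = 5/3)
E(P, r) = 2*r/(3 + r) (E(P, r) = (2*r)/(3 + r) = 2*r/(3 + r))
B(T) = 7/1468 (B(T) = 1/(209 + 2*(5/3)/(3 + 5/3)) = 1/(209 + 2*(5/3)/(14/3)) = 1/(209 + 2*(5/3)*(3/14)) = 1/(209 + 5/7) = 1/(1468/7) = 7/1468)
(7534 + O(25, -25))*(B(-184) + (-18561 - 1*10027)) = (7534 - 25)*(7/1468 + (-18561 - 1*10027)) = 7509*(7/1468 + (-18561 - 10027)) = 7509*(7/1468 - 28588) = 7509*(-41967177/1468) = -315131532093/1468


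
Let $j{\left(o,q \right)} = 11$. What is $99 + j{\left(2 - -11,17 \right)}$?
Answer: $110$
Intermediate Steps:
$99 + j{\left(2 - -11,17 \right)} = 99 + 11 = 110$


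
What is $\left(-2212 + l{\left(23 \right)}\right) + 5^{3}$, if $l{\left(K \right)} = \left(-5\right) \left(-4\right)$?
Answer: $-2067$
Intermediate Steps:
$l{\left(K \right)} = 20$
$\left(-2212 + l{\left(23 \right)}\right) + 5^{3} = \left(-2212 + 20\right) + 5^{3} = -2192 + 125 = -2067$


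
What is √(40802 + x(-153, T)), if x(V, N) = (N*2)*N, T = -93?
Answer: 10*√581 ≈ 241.04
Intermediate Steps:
x(V, N) = 2*N² (x(V, N) = (2*N)*N = 2*N²)
√(40802 + x(-153, T)) = √(40802 + 2*(-93)²) = √(40802 + 2*8649) = √(40802 + 17298) = √58100 = 10*√581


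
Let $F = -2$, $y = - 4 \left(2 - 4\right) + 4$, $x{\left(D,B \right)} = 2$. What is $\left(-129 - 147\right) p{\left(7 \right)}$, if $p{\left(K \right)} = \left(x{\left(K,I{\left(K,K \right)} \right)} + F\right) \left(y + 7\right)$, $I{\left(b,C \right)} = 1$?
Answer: $0$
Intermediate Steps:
$y = 12$ ($y = \left(-4\right) \left(-2\right) + 4 = 8 + 4 = 12$)
$p{\left(K \right)} = 0$ ($p{\left(K \right)} = \left(2 - 2\right) \left(12 + 7\right) = 0 \cdot 19 = 0$)
$\left(-129 - 147\right) p{\left(7 \right)} = \left(-129 - 147\right) 0 = \left(-276\right) 0 = 0$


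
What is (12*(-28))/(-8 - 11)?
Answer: 336/19 ≈ 17.684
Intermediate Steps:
(12*(-28))/(-8 - 11) = -336/(-19) = -336*(-1/19) = 336/19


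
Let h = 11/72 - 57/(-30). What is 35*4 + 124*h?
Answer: 35509/90 ≈ 394.54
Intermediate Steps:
h = 739/360 (h = 11*(1/72) - 57*(-1/30) = 11/72 + 19/10 = 739/360 ≈ 2.0528)
35*4 + 124*h = 35*4 + 124*(739/360) = 140 + 22909/90 = 35509/90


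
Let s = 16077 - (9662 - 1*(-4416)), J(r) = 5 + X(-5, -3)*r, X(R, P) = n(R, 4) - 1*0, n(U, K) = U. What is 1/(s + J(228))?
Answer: 1/864 ≈ 0.0011574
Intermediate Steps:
X(R, P) = R (X(R, P) = R - 1*0 = R + 0 = R)
J(r) = 5 - 5*r
s = 1999 (s = 16077 - (9662 + 4416) = 16077 - 1*14078 = 16077 - 14078 = 1999)
1/(s + J(228)) = 1/(1999 + (5 - 5*228)) = 1/(1999 + (5 - 1140)) = 1/(1999 - 1135) = 1/864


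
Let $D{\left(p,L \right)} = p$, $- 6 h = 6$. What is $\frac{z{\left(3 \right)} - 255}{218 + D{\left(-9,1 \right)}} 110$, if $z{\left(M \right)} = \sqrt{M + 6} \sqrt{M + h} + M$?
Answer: $- \frac{2520}{19} + \frac{30 \sqrt{2}}{19} \approx -130.4$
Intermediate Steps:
$h = -1$ ($h = \left(- \frac{1}{6}\right) 6 = -1$)
$z{\left(M \right)} = M + \sqrt{-1 + M} \sqrt{6 + M}$ ($z{\left(M \right)} = \sqrt{M + 6} \sqrt{M - 1} + M = \sqrt{6 + M} \sqrt{-1 + M} + M = \sqrt{-1 + M} \sqrt{6 + M} + M = M + \sqrt{-1 + M} \sqrt{6 + M}$)
$\frac{z{\left(3 \right)} - 255}{218 + D{\left(-9,1 \right)}} 110 = \frac{\left(3 + \sqrt{-1 + 3} \sqrt{6 + 3}\right) - 255}{218 - 9} \cdot 110 = \frac{\left(3 + \sqrt{2} \sqrt{9}\right) - 255}{209} \cdot 110 = \left(\left(3 + \sqrt{2} \cdot 3\right) - 255\right) \frac{1}{209} \cdot 110 = \left(\left(3 + 3 \sqrt{2}\right) - 255\right) \frac{1}{209} \cdot 110 = \left(-252 + 3 \sqrt{2}\right) \frac{1}{209} \cdot 110 = \left(- \frac{252}{209} + \frac{3 \sqrt{2}}{209}\right) 110 = - \frac{2520}{19} + \frac{30 \sqrt{2}}{19}$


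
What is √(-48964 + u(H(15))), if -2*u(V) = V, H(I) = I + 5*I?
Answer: I*√49009 ≈ 221.38*I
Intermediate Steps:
H(I) = 6*I
u(V) = -V/2
√(-48964 + u(H(15))) = √(-48964 - 3*15) = √(-48964 - ½*90) = √(-48964 - 45) = √(-49009) = I*√49009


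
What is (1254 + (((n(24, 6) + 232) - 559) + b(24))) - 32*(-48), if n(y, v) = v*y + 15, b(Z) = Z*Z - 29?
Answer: 3169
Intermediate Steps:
b(Z) = -29 + Z**2 (b(Z) = Z**2 - 29 = -29 + Z**2)
n(y, v) = 15 + v*y
(1254 + (((n(24, 6) + 232) - 559) + b(24))) - 32*(-48) = (1254 + ((((15 + 6*24) + 232) - 559) + (-29 + 24**2))) - 32*(-48) = (1254 + ((((15 + 144) + 232) - 559) + (-29 + 576))) + 1536 = (1254 + (((159 + 232) - 559) + 547)) + 1536 = (1254 + ((391 - 559) + 547)) + 1536 = (1254 + (-168 + 547)) + 1536 = (1254 + 379) + 1536 = 1633 + 1536 = 3169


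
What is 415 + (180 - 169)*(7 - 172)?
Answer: -1400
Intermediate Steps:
415 + (180 - 169)*(7 - 172) = 415 + 11*(-165) = 415 - 1815 = -1400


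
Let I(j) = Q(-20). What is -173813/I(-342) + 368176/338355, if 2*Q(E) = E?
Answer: 2352567175/135342 ≈ 17382.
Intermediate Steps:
Q(E) = E/2
I(j) = -10 (I(j) = (½)*(-20) = -10)
-173813/I(-342) + 368176/338355 = -173813/(-10) + 368176/338355 = -173813*(-⅒) + 368176*(1/338355) = 173813/10 + 368176/338355 = 2352567175/135342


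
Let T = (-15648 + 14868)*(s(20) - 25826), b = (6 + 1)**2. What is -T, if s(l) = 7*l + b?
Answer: -19996860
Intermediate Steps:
b = 49 (b = 7**2 = 49)
s(l) = 49 + 7*l (s(l) = 7*l + 49 = 49 + 7*l)
T = 19996860 (T = (-15648 + 14868)*((49 + 7*20) - 25826) = -780*((49 + 140) - 25826) = -780*(189 - 25826) = -780*(-25637) = 19996860)
-T = -1*19996860 = -19996860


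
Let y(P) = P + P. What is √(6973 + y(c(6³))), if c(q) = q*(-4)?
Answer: √5245 ≈ 72.422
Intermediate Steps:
c(q) = -4*q
y(P) = 2*P
√(6973 + y(c(6³))) = √(6973 + 2*(-4*6³)) = √(6973 + 2*(-4*216)) = √(6973 + 2*(-864)) = √(6973 - 1728) = √5245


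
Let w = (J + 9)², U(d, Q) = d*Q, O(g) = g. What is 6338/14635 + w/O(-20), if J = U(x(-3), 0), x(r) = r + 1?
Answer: -42347/11708 ≈ -3.6169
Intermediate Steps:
x(r) = 1 + r
U(d, Q) = Q*d
J = 0 (J = 0*(1 - 3) = 0*(-2) = 0)
w = 81 (w = (0 + 9)² = 9² = 81)
6338/14635 + w/O(-20) = 6338/14635 + 81/(-20) = 6338*(1/14635) + 81*(-1/20) = 6338/14635 - 81/20 = -42347/11708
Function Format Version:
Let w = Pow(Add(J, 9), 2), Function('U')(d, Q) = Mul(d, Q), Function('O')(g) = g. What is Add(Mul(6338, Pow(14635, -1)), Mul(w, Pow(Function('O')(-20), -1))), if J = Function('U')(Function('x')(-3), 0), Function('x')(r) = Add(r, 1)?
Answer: Rational(-42347, 11708) ≈ -3.6169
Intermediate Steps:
Function('x')(r) = Add(1, r)
Function('U')(d, Q) = Mul(Q, d)
J = 0 (J = Mul(0, Add(1, -3)) = Mul(0, -2) = 0)
w = 81 (w = Pow(Add(0, 9), 2) = Pow(9, 2) = 81)
Add(Mul(6338, Pow(14635, -1)), Mul(w, Pow(Function('O')(-20), -1))) = Add(Mul(6338, Pow(14635, -1)), Mul(81, Pow(-20, -1))) = Add(Mul(6338, Rational(1, 14635)), Mul(81, Rational(-1, 20))) = Add(Rational(6338, 14635), Rational(-81, 20)) = Rational(-42347, 11708)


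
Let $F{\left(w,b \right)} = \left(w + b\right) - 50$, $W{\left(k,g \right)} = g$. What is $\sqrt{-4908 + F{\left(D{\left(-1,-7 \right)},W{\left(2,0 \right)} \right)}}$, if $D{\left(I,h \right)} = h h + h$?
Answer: $2 i \sqrt{1229} \approx 70.114 i$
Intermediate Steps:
$D{\left(I,h \right)} = h + h^{2}$ ($D{\left(I,h \right)} = h^{2} + h = h + h^{2}$)
$F{\left(w,b \right)} = -50 + b + w$ ($F{\left(w,b \right)} = \left(b + w\right) - 50 = -50 + b + w$)
$\sqrt{-4908 + F{\left(D{\left(-1,-7 \right)},W{\left(2,0 \right)} \right)}} = \sqrt{-4908 - \left(50 + 7 \left(1 - 7\right)\right)} = \sqrt{-4908 - 8} = \sqrt{-4916} = 2 i \sqrt{1229}$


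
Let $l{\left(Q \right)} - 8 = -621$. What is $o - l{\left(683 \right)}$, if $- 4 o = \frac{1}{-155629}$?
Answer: $\frac{381602309}{622516} \approx 613.0$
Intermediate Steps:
$o = \frac{1}{622516}$ ($o = - \frac{1}{4 \left(-155629\right)} = \left(- \frac{1}{4}\right) \left(- \frac{1}{155629}\right) = \frac{1}{622516} \approx 1.6064 \cdot 10^{-6}$)
$l{\left(Q \right)} = -613$ ($l{\left(Q \right)} = 8 - 621 = -613$)
$o - l{\left(683 \right)} = \frac{1}{622516} - -613 = \frac{1}{622516} + 613 = \frac{381602309}{622516}$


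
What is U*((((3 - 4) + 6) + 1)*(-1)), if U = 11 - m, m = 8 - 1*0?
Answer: -18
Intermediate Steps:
m = 8 (m = 8 + 0 = 8)
U = 3 (U = 11 - 1*8 = 11 - 8 = 3)
U*((((3 - 4) + 6) + 1)*(-1)) = 3*((((3 - 4) + 6) + 1)*(-1)) = 3*(((-1 + 6) + 1)*(-1)) = 3*((5 + 1)*(-1)) = 3*(6*(-1)) = 3*(-6) = -18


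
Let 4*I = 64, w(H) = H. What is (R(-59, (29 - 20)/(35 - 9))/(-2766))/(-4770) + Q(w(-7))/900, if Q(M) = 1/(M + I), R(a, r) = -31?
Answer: 5992/49476825 ≈ 0.00012111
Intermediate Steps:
I = 16 (I = (¼)*64 = 16)
Q(M) = 1/(16 + M) (Q(M) = 1/(M + 16) = 1/(16 + M))
(R(-59, (29 - 20)/(35 - 9))/(-2766))/(-4770) + Q(w(-7))/900 = -31/(-2766)/(-4770) + 1/((16 - 7)*900) = -31*(-1/2766)*(-1/4770) + (1/900)/9 = (31/2766)*(-1/4770) + (⅑)*(1/900) = -31/13193820 + 1/8100 = 5992/49476825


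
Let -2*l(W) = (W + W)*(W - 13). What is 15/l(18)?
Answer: -⅙ ≈ -0.16667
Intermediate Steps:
l(W) = -W*(-13 + W) (l(W) = -(W + W)*(W - 13)/2 = -2*W*(-13 + W)/2 = -W*(-13 + W))
15/l(18) = 15/(18*(13 - 1*18)) = 15/(18*(13 - 18)) = 15/(18*(-5)) = 15/(-90) = -1/90*15 = -⅙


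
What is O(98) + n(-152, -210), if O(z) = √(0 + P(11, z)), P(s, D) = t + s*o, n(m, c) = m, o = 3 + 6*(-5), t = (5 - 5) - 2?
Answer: -152 + I*√299 ≈ -152.0 + 17.292*I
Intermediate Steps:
t = -2 (t = 0 - 2 = -2)
o = -27 (o = 3 - 30 = -27)
P(s, D) = -2 - 27*s (P(s, D) = -2 + s*(-27) = -2 - 27*s)
O(z) = I*√299 (O(z) = √(0 + (-2 - 27*11)) = √(0 + (-2 - 297)) = √(0 - 299) = √(-299) = I*√299)
O(98) + n(-152, -210) = I*√299 - 152 = -152 + I*√299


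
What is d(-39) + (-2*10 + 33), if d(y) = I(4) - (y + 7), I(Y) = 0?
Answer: 45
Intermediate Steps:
d(y) = -7 - y (d(y) = 0 - (y + 7) = 0 - (7 + y) = 0 + (-7 - y) = -7 - y)
d(-39) + (-2*10 + 33) = (-7 - 1*(-39)) + (-2*10 + 33) = (-7 + 39) + (-20 + 33) = 32 + 13 = 45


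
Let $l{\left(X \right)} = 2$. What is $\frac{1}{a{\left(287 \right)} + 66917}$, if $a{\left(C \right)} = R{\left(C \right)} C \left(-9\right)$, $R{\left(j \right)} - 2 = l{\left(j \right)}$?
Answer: $\frac{1}{56585} \approx 1.7673 \cdot 10^{-5}$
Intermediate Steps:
$R{\left(j \right)} = 4$ ($R{\left(j \right)} = 2 + 2 = 4$)
$a{\left(C \right)} = - 36 C$ ($a{\left(C \right)} = 4 C \left(-9\right) = 4 \left(- 9 C\right) = - 36 C$)
$\frac{1}{a{\left(287 \right)} + 66917} = \frac{1}{\left(-36\right) 287 + 66917} = \frac{1}{-10332 + 66917} = \frac{1}{56585}$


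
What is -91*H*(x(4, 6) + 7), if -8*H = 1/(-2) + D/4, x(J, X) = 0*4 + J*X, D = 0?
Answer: -2821/16 ≈ -176.31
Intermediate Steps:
x(J, X) = J*X (x(J, X) = 0 + J*X = J*X)
H = 1/16 (H = -(1/(-2) + 0/4)/8 = -(1*(-½) + 0*(¼))/8 = -(-½ + 0)/8 = -⅛*(-½) = 1/16 ≈ 0.062500)
-91*H*(x(4, 6) + 7) = -91*(4*6 + 7)/16 = -91*(24 + 7)/16 = -91*31/16 = -2821/16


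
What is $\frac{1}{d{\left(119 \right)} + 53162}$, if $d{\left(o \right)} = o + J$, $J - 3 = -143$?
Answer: $\frac{1}{53141} \approx 1.8818 \cdot 10^{-5}$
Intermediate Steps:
$J = -140$ ($J = 3 - 143 = -140$)
$d{\left(o \right)} = -140 + o$ ($d{\left(o \right)} = o - 140 = -140 + o$)
$\frac{1}{d{\left(119 \right)} + 53162} = \frac{1}{\left(-140 + 119\right) + 53162} = \frac{1}{-21 + 53162} = \frac{1}{53141}$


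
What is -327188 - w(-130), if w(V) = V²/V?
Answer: -327058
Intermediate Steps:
w(V) = V
-327188 - w(-130) = -327188 - 1*(-130) = -327188 + 130 = -327058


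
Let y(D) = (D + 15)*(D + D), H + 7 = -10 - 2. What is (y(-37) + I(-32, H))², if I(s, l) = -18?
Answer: 2592100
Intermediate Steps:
H = -19 (H = -7 + (-10 - 2) = -7 - 12 = -19)
y(D) = 2*D*(15 + D) (y(D) = (15 + D)*(2*D) = 2*D*(15 + D))
(y(-37) + I(-32, H))² = (2*(-37)*(15 - 37) - 18)² = (2*(-37)*(-22) - 18)² = (1628 - 18)² = 1610² = 2592100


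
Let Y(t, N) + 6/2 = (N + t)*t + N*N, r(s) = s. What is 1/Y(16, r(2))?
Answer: 1/289 ≈ 0.0034602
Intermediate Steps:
Y(t, N) = -3 + N**2 + t*(N + t) (Y(t, N) = -3 + ((N + t)*t + N*N) = -3 + (t*(N + t) + N**2) = -3 + (N**2 + t*(N + t)) = -3 + N**2 + t*(N + t))
1/Y(16, r(2)) = 1/(-3 + 2**2 + 16**2 + 2*16) = 1/(-3 + 4 + 256 + 32) = 1/289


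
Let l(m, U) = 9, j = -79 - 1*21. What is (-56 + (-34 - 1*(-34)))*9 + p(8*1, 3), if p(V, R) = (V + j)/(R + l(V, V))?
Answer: -1535/3 ≈ -511.67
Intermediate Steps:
j = -100 (j = -79 - 21 = -100)
p(V, R) = (-100 + V)/(9 + R) (p(V, R) = (V - 100)/(R + 9) = (-100 + V)/(9 + R))
(-56 + (-34 - 1*(-34)))*9 + p(8*1, 3) = (-56 + (-34 - 1*(-34)))*9 + (-100 + 8*1)/(9 + 3) = (-56 + (-34 + 34))*9 + (-100 + 8)/12 = (-56 + 0)*9 + (1/12)*(-92) = -56*9 - 23/3 = -504 - 23/3 = -1535/3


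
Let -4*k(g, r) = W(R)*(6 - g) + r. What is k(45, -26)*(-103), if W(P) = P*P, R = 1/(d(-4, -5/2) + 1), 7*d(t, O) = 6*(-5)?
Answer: -1613495/2116 ≈ -762.52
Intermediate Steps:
d(t, O) = -30/7 (d(t, O) = (6*(-5))/7 = (⅐)*(-30) = -30/7)
R = -7/23 (R = 1/(-30/7 + 1) = 1/(-23/7) = -7/23 ≈ -0.30435)
W(P) = P²
k(g, r) = -147/1058 - r/4 + 49*g/2116 (k(g, r) = -((-7/23)²*(6 - g) + r)/4 = -(49*(6 - g)/529 + r)/4 = -((294/529 - 49*g/529) + r)/4 = -(294/529 + r - 49*g/529)/4 = -147/1058 - r/4 + 49*g/2116)
k(45, -26)*(-103) = (-147/1058 - ¼*(-26) + (49/2116)*45)*(-103) = (-147/1058 + 13/2 + 2205/2116)*(-103) = (15665/2116)*(-103) = -1613495/2116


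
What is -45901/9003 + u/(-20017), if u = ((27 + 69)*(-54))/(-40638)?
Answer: -6223042325633/1220582994423 ≈ -5.0984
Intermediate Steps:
u = 864/6773 (u = (96*(-54))*(-1/40638) = -5184*(-1/40638) = 864/6773 ≈ 0.12757)
-45901/9003 + u/(-20017) = -45901/9003 + (864/6773)/(-20017) = -45901*1/9003 + (864/6773)*(-1/20017) = -45901/9003 - 864/135575141 = -6223042325633/1220582994423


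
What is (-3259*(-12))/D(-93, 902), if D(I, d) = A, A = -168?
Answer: -3259/14 ≈ -232.79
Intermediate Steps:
D(I, d) = -168
(-3259*(-12))/D(-93, 902) = -3259*(-12)/(-168) = 39108*(-1/168) = -3259/14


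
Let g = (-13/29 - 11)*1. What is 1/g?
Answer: -29/332 ≈ -0.087349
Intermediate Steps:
g = -332/29 (g = (-13*1/29 - 11)*1 = (-13/29 - 11)*1 = -332/29*1 = -332/29 ≈ -11.448)
1/g = 1/(-332/29) = -29/332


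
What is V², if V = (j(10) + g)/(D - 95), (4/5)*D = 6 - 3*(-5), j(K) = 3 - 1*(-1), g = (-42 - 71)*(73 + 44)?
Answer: 2795025424/75625 ≈ 36959.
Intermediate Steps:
g = -13221 (g = -113*117 = -13221)
j(K) = 4 (j(K) = 3 + 1 = 4)
D = 105/4 (D = 5*(6 - 3*(-5))/4 = 5*(6 + 15)/4 = (5/4)*21 = 105/4 ≈ 26.250)
V = 52868/275 (V = (4 - 13221)/(105/4 - 95) = -13217/(-275/4) = -13217*(-4/275) = 52868/275 ≈ 192.25)
V² = (52868/275)² = 2795025424/75625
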